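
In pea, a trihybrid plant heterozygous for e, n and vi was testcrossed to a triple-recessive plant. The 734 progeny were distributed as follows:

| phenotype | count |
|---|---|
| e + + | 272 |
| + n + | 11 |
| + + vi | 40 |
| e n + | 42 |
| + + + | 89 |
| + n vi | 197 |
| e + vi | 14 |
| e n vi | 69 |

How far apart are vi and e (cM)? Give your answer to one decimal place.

The two most frequent reciprocal classes, e + + and + n vi, are the parental types, so the F1 was e + + / + n vi.
The two rarest classes, e + vi and + n +, are the double crossovers. Comparing them with the parentals, only the vi allele has switched, so vi is the middle locus and the order is n – vi – e.
Crossovers in the vi–e interval produce the single-crossover classes + + + and e n vi (89 + 69 = 158) plus the double crossovers (25).
RF(vi–e) = (158 + 25) / 734 = 183/734 = 0.2493 → 24.9 cM.

24.9 cM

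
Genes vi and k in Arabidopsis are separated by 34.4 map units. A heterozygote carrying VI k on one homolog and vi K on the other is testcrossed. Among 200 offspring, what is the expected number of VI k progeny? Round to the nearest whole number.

A map distance of 34.4 map units corresponds to a recombination frequency of 0.344.
The F1 is VI k / vi K, so VI k is a parental gamete class with expected frequency (1 − r)/2 = 0.656/2 = 0.3280.
Expected number = 0.3280 × 200 = 65.60 ≈ 66.

66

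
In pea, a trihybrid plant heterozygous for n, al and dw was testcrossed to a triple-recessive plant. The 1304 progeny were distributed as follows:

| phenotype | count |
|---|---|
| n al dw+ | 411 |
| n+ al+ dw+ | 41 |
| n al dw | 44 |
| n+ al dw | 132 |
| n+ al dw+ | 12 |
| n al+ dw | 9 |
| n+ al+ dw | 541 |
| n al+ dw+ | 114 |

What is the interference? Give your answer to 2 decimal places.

0.03

The two most frequent reciprocal classes, n al dw+ and n+ al+ dw, are the parental types, so the F1 was n al dw+ / n+ al+ dw.
The two rarest classes, n+ al dw+ and n al+ dw, are the double crossovers. Comparing them with the parentals, only the n allele has switched, so n is the middle locus and the order is dw – n – al.
dw–n: (85 + 21)/1304 = 0.0813; n–al: (246 + 21)/1304 = 0.2048.
Expected DCO frequency = 0.0813 × 0.2048 ≈ 0.01665; observed = 21/1304 ≈ 0.01610.
Coefficient of coincidence = 0.01610/0.01665 ≈ 0.97; interference = 1 − 0.97 = 0.03.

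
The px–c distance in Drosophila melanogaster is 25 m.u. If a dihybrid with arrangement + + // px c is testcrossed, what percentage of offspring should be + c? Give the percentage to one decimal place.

A map distance of 25 m.u. corresponds to a recombination frequency of 0.250.
The F1 is + + / px c, so + c is a recombinant gamete class with expected frequency r/2 = 0.250/2 = 0.1250.
That is 0.1250 = 12.5% of the progeny.

12.5%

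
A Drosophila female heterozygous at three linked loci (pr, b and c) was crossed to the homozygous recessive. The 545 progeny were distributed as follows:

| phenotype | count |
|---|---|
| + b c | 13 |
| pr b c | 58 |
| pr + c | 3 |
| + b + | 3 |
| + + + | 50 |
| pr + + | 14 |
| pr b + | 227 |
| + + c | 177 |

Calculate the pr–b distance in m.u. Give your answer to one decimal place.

6.1 m.u.

The two most frequent reciprocal classes, pr b + and + + c, are the parental types, so the F1 was pr b + / + + c.
The two rarest classes, + b + and pr + c, are the double crossovers. Comparing them with the parentals, only the pr allele has switched, so pr is the middle locus and the order is b – pr – c.
Crossovers in the b–pr interval produce the single-crossover classes pr + + and + b c (14 + 13 = 27) plus the double crossovers (6).
RF(b–pr) = (27 + 6) / 545 = 33/545 = 0.0606 → 6.1 m.u.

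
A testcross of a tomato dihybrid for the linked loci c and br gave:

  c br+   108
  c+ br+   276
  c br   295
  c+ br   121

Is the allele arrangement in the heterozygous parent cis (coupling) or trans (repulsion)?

cis

The two most frequent classes are c+ br+ (276) and c br (295); these are the parental (non-recombinant) types.
So the F1 carried c+ br+ on one chromosome and c br on the other — the recessive alleles are on the same chromosome (cis / coupling).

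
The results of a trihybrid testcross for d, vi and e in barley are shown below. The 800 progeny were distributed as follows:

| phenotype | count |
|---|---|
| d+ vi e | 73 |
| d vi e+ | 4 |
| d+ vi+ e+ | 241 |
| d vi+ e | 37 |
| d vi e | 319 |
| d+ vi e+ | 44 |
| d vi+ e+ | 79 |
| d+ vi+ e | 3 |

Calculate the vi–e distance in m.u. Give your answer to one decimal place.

The two most frequent reciprocal classes, d+ vi+ e+ and d vi e, are the parental types, so the F1 was d+ vi+ e+ / d vi e.
The two rarest classes, d+ vi+ e and d vi e+, are the double crossovers. Comparing them with the parentals, only the e allele has switched, so e is the middle locus and the order is vi – e – d.
Crossovers in the vi–e interval produce the single-crossover classes d+ vi e+ and d vi+ e (44 + 37 = 81) plus the double crossovers (7).
RF(vi–e) = (81 + 7) / 800 = 88/800 = 0.1100 → 11.0 m.u.

11.0 m.u.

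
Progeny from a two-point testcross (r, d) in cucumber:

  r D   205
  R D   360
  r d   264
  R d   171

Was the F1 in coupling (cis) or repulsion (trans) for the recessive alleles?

The two most frequent classes are R D (360) and r d (264); these are the parental (non-recombinant) types.
So the F1 carried R D on one chromosome and r d on the other — the recessive alleles are on the same chromosome (cis / coupling).

cis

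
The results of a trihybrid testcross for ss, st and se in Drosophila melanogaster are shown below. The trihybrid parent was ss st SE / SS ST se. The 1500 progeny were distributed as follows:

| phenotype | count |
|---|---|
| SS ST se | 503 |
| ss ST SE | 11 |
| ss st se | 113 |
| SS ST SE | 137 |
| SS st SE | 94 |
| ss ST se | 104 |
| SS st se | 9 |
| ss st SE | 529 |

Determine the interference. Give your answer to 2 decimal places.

The two rarest classes, ss ST SE and SS st se, are the double crossovers. Comparing them with the parentals, only the st allele has switched, so st is the middle locus and the order is se – st – ss.
se–st: (250 + 20)/1500 = 0.1800; st–ss: (198 + 20)/1500 = 0.1453.
Expected DCO frequency = 0.1800 × 0.1453 ≈ 0.02615; observed = 20/1500 ≈ 0.01333.
Coefficient of coincidence = 0.01333/0.02615 ≈ 0.51; interference = 1 − 0.51 = 0.49.

0.49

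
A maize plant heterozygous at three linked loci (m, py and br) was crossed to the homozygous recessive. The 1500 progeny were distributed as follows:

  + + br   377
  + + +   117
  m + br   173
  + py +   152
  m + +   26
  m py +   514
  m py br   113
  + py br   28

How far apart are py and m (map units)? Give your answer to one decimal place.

25.3 map units

The two most frequent reciprocal classes, + + br and m py +, are the parental types, so the F1 was + + br / m py +.
The two rarest classes, + py br and m + +, are the double crossovers. Comparing them with the parentals, only the py allele has switched, so py is the middle locus and the order is br – py – m.
Crossovers in the py–m interval produce the single-crossover classes m + br and + py + (173 + 152 = 325) plus the double crossovers (54).
RF(py–m) = (325 + 54) / 1500 = 379/1500 = 0.2527 → 25.3 map units.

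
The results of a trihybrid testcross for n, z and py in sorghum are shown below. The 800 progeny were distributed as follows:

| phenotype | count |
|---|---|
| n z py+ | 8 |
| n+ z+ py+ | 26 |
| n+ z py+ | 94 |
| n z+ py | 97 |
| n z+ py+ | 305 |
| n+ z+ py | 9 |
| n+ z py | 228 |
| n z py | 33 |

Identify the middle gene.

The two most frequent reciprocal classes, n+ z py and n z+ py+, are the parental types, so the F1 was n+ z py / n z+ py+.
The two rarest classes, n+ z+ py and n z py+, are the double crossovers. Comparing them with the parentals, only the z allele has switched, so z is the middle locus and the order is py – z – n.

z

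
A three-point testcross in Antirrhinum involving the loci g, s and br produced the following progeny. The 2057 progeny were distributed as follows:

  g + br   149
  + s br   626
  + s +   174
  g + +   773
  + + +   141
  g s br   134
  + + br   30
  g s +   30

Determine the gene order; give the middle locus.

The two most frequent reciprocal classes, + s br and g + +, are the parental types, so the F1 was + s br / g + +.
The two rarest classes, + + br and g s +, are the double crossovers. Comparing them with the parentals, only the s allele has switched, so s is the middle locus and the order is g – s – br.

s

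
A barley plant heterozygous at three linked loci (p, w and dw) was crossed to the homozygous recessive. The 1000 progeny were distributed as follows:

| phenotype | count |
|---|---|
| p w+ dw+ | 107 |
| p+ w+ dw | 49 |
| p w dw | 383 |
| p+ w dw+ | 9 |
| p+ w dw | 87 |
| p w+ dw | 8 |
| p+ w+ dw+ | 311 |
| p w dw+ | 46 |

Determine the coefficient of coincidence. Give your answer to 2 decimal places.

0.72

The two most frequent reciprocal classes, p+ w+ dw+ and p w dw, are the parental types, so the F1 was p+ w+ dw+ / p w dw.
The two rarest classes, p+ w dw+ and p w+ dw, are the double crossovers. Comparing them with the parentals, only the w allele has switched, so w is the middle locus and the order is dw – w – p.
dw–w: (95 + 17)/1000 = 0.1120; w–p: (194 + 17)/1000 = 0.2110.
Expected DCO frequency = 0.1120 × 0.2110 ≈ 0.02363; observed = 17/1000 ≈ 0.01700.
Coefficient of coincidence = 0.01700/0.02363 ≈ 0.72.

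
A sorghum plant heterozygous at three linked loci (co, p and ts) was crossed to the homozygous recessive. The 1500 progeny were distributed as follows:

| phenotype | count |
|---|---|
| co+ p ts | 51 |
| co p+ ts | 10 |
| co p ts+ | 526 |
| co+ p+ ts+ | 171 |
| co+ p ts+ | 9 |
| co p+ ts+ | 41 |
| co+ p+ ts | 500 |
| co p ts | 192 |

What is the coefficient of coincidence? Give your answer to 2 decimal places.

The two most frequent reciprocal classes, co+ p+ ts and co p ts+, are the parental types, so the F1 was co+ p+ ts / co p ts+.
The two rarest classes, co p+ ts and co+ p ts+, are the double crossovers. Comparing them with the parentals, only the co allele has switched, so co is the middle locus and the order is ts – co – p.
ts–co: (363 + 19)/1500 = 0.2547; co–p: (92 + 19)/1500 = 0.0740.
Expected DCO frequency = 0.2547 × 0.0740 ≈ 0.01885; observed = 19/1500 ≈ 0.01267.
Coefficient of coincidence = 0.01267/0.01885 ≈ 0.67.

0.67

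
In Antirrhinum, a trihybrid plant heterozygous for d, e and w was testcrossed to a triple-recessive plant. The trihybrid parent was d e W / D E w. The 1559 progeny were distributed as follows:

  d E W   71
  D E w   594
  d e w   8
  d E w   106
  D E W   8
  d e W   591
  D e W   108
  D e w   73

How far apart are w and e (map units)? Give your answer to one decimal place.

10.3 map units

The two rarest classes, d e w and D E W, are the double crossovers. Comparing them with the parentals, only the w allele has switched, so w is the middle locus and the order is d – w – e.
Crossovers in the w–e interval produce the single-crossover classes d E W and D e w (71 + 73 = 144) plus the double crossovers (16).
RF(w–e) = (144 + 16) / 1559 = 160/1559 = 0.1026 → 10.3 map units.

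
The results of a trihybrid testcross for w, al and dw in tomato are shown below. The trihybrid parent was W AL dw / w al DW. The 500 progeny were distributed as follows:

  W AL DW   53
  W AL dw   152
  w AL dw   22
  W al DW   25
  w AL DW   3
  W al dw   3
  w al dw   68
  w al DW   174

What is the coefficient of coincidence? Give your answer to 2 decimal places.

0.45

The two rarest classes, W al dw and w AL DW, are the double crossovers. Comparing them with the parentals, only the al allele has switched, so al is the middle locus and the order is dw – al – w.
dw–al: (121 + 6)/500 = 0.2540; al–w: (47 + 6)/500 = 0.1060.
Expected DCO frequency = 0.2540 × 0.1060 ≈ 0.02692; observed = 6/500 ≈ 0.01200.
Coefficient of coincidence = 0.01200/0.02692 ≈ 0.45.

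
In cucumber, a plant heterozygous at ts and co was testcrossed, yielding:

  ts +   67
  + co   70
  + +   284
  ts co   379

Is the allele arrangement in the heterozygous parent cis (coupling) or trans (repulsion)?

The two most frequent classes are + + (284) and ts co (379); these are the parental (non-recombinant) types.
So the F1 carried + + on one chromosome and ts co on the other — the recessive alleles are on the same chromosome (cis / coupling).

cis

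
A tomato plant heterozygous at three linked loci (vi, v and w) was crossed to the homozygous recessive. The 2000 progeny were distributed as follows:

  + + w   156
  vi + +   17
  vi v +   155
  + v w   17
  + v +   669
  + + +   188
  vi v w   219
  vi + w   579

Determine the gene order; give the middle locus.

w

The two most frequent reciprocal classes, vi + w and + v +, are the parental types, so the F1 was vi + w / + v +.
The two rarest classes, vi + + and + v w, are the double crossovers. Comparing them with the parentals, only the w allele has switched, so w is the middle locus and the order is vi – w – v.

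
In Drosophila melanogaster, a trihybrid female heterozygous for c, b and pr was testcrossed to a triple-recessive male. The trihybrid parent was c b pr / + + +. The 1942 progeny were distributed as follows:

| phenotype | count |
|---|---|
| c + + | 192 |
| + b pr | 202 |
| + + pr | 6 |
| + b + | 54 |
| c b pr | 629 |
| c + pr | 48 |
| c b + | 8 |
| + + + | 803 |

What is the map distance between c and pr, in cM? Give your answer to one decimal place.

The two rarest classes, c b + and + + pr, are the double crossovers. Comparing them with the parentals, only the pr allele has switched, so pr is the middle locus and the order is c – pr – b.
Crossovers in the c–pr interval produce the single-crossover classes + b pr and c + + (202 + 192 = 394) plus the double crossovers (14).
RF(c–pr) = (394 + 14) / 1942 = 408/1942 = 0.2101 → 21.0 cM.

21.0 cM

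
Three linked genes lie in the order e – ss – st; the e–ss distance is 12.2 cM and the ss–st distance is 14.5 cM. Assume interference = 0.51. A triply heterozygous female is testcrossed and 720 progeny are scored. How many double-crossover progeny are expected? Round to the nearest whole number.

Map distances give recombination frequencies of 0.122 and 0.145 for the two intervals.
With interference 0.51 (so coincidence = 0.49), expected double-crossover frequency = 0.122 × 0.145 × 0.49 = 0.00867.
Expected number = 0.00867 × 720 = 6.24 ≈ 6.

6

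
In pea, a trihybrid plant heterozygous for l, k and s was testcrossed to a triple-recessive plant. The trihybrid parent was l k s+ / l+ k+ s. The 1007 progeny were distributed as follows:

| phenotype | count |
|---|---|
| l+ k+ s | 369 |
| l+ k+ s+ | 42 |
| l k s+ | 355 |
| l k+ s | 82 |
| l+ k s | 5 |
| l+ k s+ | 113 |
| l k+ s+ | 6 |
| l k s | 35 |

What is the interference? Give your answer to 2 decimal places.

0.39

The two rarest classes, l k+ s+ and l+ k s, are the double crossovers. Comparing them with the parentals, only the k allele has switched, so k is the middle locus and the order is s – k – l.
s–k: (77 + 11)/1007 = 0.0874; k–l: (195 + 11)/1007 = 0.2046.
Expected DCO frequency = 0.0874 × 0.2046 ≈ 0.01788; observed = 11/1007 ≈ 0.01092.
Coefficient of coincidence = 0.01092/0.01788 ≈ 0.61; interference = 1 − 0.61 = 0.39.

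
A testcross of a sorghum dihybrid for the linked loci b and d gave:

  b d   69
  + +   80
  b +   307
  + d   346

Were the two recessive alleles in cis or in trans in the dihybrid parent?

trans

The two most frequent classes are + d (346) and b + (307); these are the parental (non-recombinant) types.
So the F1 carried + d on one chromosome and b + on the other — the recessive alleles are on opposite chromosomes (trans / repulsion).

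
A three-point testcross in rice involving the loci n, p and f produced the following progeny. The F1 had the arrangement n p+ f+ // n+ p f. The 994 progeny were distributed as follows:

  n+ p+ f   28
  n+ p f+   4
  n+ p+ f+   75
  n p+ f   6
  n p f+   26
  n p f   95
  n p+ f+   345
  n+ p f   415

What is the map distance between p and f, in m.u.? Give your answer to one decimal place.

6.4 m.u.

The two rarest classes, n p+ f and n+ p f+, are the double crossovers. Comparing them with the parentals, only the f allele has switched, so f is the middle locus and the order is n – f – p.
Crossovers in the f–p interval produce the single-crossover classes n p f+ and n+ p+ f (26 + 28 = 54) plus the double crossovers (10).
RF(f–p) = (54 + 10) / 994 = 64/994 = 0.0644 → 6.4 m.u.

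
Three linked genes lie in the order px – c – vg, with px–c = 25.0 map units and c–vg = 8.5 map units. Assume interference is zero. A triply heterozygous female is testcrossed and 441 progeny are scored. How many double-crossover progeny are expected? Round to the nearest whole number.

9

Map distances give recombination frequencies of 0.250 and 0.085 for the two intervals.
With no interference, expected double-crossover frequency = 0.250 × 0.085 = 0.02125.
Expected number = 0.02125 × 441 = 9.37 ≈ 9.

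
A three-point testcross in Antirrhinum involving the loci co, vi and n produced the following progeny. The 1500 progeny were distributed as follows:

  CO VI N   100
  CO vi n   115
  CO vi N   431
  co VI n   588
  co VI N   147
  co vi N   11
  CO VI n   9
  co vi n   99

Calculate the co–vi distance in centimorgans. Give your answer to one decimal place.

The two most frequent reciprocal classes, co VI n and CO vi N, are the parental types, so the F1 was co VI n / CO vi N.
The two rarest classes, CO VI n and co vi N, are the double crossovers. Comparing them with the parentals, only the co allele has switched, so co is the middle locus and the order is n – co – vi.
Crossovers in the co–vi interval produce the single-crossover classes co vi n and CO VI N (99 + 100 = 199) plus the double crossovers (20).
RF(co–vi) = (199 + 20) / 1500 = 219/1500 = 0.1460 → 14.6 centimorgans.

14.6 centimorgans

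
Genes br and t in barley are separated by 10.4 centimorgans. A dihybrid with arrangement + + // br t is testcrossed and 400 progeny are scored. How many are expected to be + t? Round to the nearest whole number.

21

A map distance of 10.4 centimorgans corresponds to a recombination frequency of 0.104.
The F1 is + + / br t, so + t is a recombinant gamete class with expected frequency r/2 = 0.104/2 = 0.0520.
Expected number = 0.0520 × 400 = 20.80 ≈ 21.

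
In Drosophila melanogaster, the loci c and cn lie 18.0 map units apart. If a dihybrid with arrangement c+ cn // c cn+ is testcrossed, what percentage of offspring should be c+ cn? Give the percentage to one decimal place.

A map distance of 18.0 map units corresponds to a recombination frequency of 0.180.
The F1 is c+ cn / c cn+, so c+ cn is a parental gamete class with expected frequency (1 − r)/2 = 0.820/2 = 0.4100.
That is 0.4100 = 41.0% of the progeny.

41.0%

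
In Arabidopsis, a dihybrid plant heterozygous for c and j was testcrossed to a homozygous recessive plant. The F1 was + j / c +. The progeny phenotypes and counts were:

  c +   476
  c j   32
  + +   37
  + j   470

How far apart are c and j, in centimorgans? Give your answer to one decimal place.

6.8 centimorgans

The recombinant classes are + + and c j: 37 + 32 = 69.
Recombination frequency = 69/1015 = 0.0680 ≈ 6.8%, i.e. 6.8 centimorgans.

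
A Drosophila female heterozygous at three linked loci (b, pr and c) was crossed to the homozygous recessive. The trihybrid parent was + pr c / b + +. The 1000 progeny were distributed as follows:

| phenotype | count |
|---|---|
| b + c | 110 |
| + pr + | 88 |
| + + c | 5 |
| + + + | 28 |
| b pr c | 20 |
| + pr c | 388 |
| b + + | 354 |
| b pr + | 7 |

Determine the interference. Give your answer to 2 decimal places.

0.05

The two rarest classes, + + c and b pr +, are the double crossovers. Comparing them with the parentals, only the pr allele has switched, so pr is the middle locus and the order is c – pr – b.
c–pr: (198 + 12)/1000 = 0.2100; pr–b: (48 + 12)/1000 = 0.0600.
Expected DCO frequency = 0.2100 × 0.0600 ≈ 0.01260; observed = 12/1000 ≈ 0.01200.
Coefficient of coincidence = 0.01200/0.01260 ≈ 0.95; interference = 1 − 0.95 = 0.05.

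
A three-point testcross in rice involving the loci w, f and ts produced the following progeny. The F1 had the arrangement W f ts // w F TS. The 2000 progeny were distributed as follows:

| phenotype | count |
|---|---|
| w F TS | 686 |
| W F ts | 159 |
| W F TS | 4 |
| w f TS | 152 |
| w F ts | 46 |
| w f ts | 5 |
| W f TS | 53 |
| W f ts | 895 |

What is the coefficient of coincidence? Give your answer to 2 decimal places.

The two rarest classes, w f ts and W F TS, are the double crossovers. Comparing them with the parentals, only the w allele has switched, so w is the middle locus and the order is f – w – ts.
f–w: (311 + 9)/2000 = 0.1600; w–ts: (99 + 9)/2000 = 0.0540.
Expected DCO frequency = 0.1600 × 0.0540 ≈ 0.00864; observed = 9/2000 ≈ 0.00450.
Coefficient of coincidence = 0.00450/0.00864 ≈ 0.52.

0.52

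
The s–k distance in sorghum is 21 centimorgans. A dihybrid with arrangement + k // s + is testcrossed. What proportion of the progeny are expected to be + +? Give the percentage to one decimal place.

10.5%

A map distance of 21 centimorgans corresponds to a recombination frequency of 0.210.
The F1 is + k / s +, so + + is a recombinant gamete class with expected frequency r/2 = 0.210/2 = 0.1050.
That is 0.1050 = 10.5% of the progeny.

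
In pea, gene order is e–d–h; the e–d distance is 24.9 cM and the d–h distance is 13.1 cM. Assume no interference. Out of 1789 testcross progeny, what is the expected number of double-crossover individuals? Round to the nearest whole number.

58

Map distances give recombination frequencies of 0.249 and 0.131 for the two intervals.
With no interference, expected double-crossover frequency = 0.249 × 0.131 = 0.03262.
Expected number = 0.03262 × 1789 = 58.36 ≈ 58.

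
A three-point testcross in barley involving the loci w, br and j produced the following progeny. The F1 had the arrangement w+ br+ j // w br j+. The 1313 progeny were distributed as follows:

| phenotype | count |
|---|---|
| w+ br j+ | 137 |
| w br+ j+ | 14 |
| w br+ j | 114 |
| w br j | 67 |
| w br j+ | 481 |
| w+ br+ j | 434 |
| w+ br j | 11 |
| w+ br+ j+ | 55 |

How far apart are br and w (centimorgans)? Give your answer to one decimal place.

21.0 centimorgans

The two rarest classes, w+ br j and w br+ j+, are the double crossovers. Comparing them with the parentals, only the br allele has switched, so br is the middle locus and the order is w – br – j.
Crossovers in the w–br interval produce the single-crossover classes w br+ j and w+ br j+ (114 + 137 = 251) plus the double crossovers (25).
RF(w–br) = (251 + 25) / 1313 = 276/1313 = 0.2102 → 21.0 centimorgans.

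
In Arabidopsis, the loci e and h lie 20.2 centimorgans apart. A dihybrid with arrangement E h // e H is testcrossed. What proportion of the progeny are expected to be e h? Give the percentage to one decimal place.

10.1%

A map distance of 20.2 centimorgans corresponds to a recombination frequency of 0.202.
The F1 is E h / e H, so e h is a recombinant gamete class with expected frequency r/2 = 0.202/2 = 0.1010.
That is 0.1010 = 10.1% of the progeny.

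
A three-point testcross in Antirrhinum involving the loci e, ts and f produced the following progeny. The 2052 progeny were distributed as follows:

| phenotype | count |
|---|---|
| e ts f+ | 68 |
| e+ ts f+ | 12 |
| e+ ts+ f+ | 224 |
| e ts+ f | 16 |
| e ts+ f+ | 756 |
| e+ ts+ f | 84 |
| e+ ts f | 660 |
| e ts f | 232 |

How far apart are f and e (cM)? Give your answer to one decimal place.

The two most frequent reciprocal classes, e+ ts f and e ts+ f+, are the parental types, so the F1 was e+ ts f / e ts+ f+.
The two rarest classes, e+ ts f+ and e ts+ f, are the double crossovers. Comparing them with the parentals, only the f allele has switched, so f is the middle locus and the order is ts – f – e.
Crossovers in the f–e interval produce the single-crossover classes e ts f and e+ ts+ f+ (232 + 224 = 456) plus the double crossovers (28).
RF(f–e) = (456 + 28) / 2052 = 484/2052 = 0.2359 → 23.6 cM.

23.6 cM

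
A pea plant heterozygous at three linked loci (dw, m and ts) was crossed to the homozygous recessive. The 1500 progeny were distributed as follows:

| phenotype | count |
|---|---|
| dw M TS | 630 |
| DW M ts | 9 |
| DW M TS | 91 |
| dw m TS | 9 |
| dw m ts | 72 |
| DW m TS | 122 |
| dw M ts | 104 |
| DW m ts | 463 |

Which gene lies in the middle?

m

The two most frequent reciprocal classes, dw M TS and DW m ts, are the parental types, so the F1 was dw M TS / DW m ts.
The two rarest classes, dw m TS and DW M ts, are the double crossovers. Comparing them with the parentals, only the m allele has switched, so m is the middle locus and the order is ts – m – dw.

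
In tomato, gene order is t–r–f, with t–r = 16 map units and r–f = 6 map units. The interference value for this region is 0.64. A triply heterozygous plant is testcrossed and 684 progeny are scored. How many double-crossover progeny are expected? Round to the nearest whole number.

2

Map distances give recombination frequencies of 0.160 and 0.060 for the two intervals.
With interference 0.64 (so coincidence = 0.36), expected double-crossover frequency = 0.160 × 0.060 × 0.36 = 0.00346.
Expected number = 0.00346 × 684 = 2.36 ≈ 2.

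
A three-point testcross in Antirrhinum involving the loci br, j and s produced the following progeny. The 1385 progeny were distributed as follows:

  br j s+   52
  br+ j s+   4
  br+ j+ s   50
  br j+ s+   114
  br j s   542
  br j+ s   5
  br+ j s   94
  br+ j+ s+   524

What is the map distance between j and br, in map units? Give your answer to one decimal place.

15.7 map units

The two most frequent reciprocal classes, br+ j+ s+ and br j s, are the parental types, so the F1 was br+ j+ s+ / br j s.
The two rarest classes, br+ j s+ and br j+ s, are the double crossovers. Comparing them with the parentals, only the j allele has switched, so j is the middle locus and the order is br – j – s.
Crossovers in the br–j interval produce the single-crossover classes br j+ s+ and br+ j s (114 + 94 = 208) plus the double crossovers (9).
RF(br–j) = (208 + 9) / 1385 = 217/1385 = 0.1567 → 15.7 map units.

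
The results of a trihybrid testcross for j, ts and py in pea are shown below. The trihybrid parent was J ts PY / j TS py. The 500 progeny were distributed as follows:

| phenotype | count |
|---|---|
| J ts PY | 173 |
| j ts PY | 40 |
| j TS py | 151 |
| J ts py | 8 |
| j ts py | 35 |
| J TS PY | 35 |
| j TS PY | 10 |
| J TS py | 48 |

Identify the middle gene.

The two rarest classes, J ts py and j TS PY, are the double crossovers. Comparing them with the parentals, only the py allele has switched, so py is the middle locus and the order is j – py – ts.

py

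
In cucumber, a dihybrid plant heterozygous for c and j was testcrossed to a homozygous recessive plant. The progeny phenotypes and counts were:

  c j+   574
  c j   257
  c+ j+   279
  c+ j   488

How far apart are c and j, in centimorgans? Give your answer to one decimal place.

The two most frequent classes, c+ j (488) and c j+ (574), are the parental types, so the F1 was c+ j / c j+.
The recombinant classes are c+ j+ and c j: 279 + 257 = 536.
Recombination frequency = 536/1598 = 0.3354 ≈ 33.5%, i.e. 33.5 centimorgans.

33.5 centimorgans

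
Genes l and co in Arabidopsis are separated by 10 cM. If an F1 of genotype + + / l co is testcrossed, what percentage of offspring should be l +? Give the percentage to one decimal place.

A map distance of 10 cM corresponds to a recombination frequency of 0.100.
The F1 is + + / l co, so l + is a recombinant gamete class with expected frequency r/2 = 0.100/2 = 0.0500.
That is 0.0500 = 5.0% of the progeny.

5.0%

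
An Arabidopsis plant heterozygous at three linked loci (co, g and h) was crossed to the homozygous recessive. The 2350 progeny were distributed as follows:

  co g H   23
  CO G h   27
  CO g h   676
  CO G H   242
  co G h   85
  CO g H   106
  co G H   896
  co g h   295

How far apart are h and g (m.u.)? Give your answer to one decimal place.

10.3 m.u.

The two most frequent reciprocal classes, co G H and CO g h, are the parental types, so the F1 was co G H / CO g h.
The two rarest classes, co g H and CO G h, are the double crossovers. Comparing them with the parentals, only the g allele has switched, so g is the middle locus and the order is co – g – h.
Crossovers in the g–h interval produce the single-crossover classes co G h and CO g H (85 + 106 = 191) plus the double crossovers (50).
RF(g–h) = (191 + 50) / 2350 = 241/2350 = 0.1026 → 10.3 m.u.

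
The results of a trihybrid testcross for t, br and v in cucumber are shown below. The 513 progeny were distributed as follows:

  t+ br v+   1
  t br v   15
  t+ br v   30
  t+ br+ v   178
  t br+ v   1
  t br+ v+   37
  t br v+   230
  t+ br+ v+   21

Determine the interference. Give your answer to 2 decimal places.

The two most frequent reciprocal classes, t+ br+ v and t br v+, are the parental types, so the F1 was t+ br+ v / t br v+.
The two rarest classes, t br+ v and t+ br v+, are the double crossovers. Comparing them with the parentals, only the t allele has switched, so t is the middle locus and the order is v – t – br.
v–t: (36 + 2)/513 = 0.0741; t–br: (67 + 2)/513 = 0.1345.
Expected DCO frequency = 0.0741 × 0.1345 ≈ 0.00997; observed = 2/513 ≈ 0.00390.
Coefficient of coincidence = 0.00390/0.00997 ≈ 0.39; interference = 1 − 0.39 = 0.61.

0.61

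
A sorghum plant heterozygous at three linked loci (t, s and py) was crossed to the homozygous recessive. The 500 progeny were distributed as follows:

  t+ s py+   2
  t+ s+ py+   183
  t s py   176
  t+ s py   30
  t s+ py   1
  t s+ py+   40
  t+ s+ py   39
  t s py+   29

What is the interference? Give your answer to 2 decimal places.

0.71

The two most frequent reciprocal classes, t s py and t+ s+ py+, are the parental types, so the F1 was t s py / t+ s+ py+.
The two rarest classes, t s+ py and t+ s py+, are the double crossovers. Comparing them with the parentals, only the s allele has switched, so s is the middle locus and the order is t – s – py.
t–s: (70 + 3)/500 = 0.1460; s–py: (68 + 3)/500 = 0.1420.
Expected DCO frequency = 0.1460 × 0.1420 ≈ 0.02073; observed = 3/500 ≈ 0.00600.
Coefficient of coincidence = 0.00600/0.02073 ≈ 0.29; interference = 1 − 0.29 = 0.71.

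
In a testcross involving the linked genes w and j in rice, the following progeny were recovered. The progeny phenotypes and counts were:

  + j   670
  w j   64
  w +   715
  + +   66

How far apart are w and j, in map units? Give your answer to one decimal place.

8.6 map units

The two most frequent classes, + j (670) and w + (715), are the parental types, so the F1 was + j / w +.
The recombinant classes are + + and w j: 66 + 64 = 130.
Recombination frequency = 130/1515 = 0.0858 ≈ 8.6%, i.e. 8.6 map units.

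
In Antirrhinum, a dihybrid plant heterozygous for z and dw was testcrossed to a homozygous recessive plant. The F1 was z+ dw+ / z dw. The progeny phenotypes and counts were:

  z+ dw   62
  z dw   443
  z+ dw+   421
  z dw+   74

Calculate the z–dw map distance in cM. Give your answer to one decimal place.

13.6 cM

The recombinant classes are z+ dw and z dw+: 62 + 74 = 136.
Recombination frequency = 136/1000 = 0.1360 ≈ 13.6%, i.e. 13.6 cM.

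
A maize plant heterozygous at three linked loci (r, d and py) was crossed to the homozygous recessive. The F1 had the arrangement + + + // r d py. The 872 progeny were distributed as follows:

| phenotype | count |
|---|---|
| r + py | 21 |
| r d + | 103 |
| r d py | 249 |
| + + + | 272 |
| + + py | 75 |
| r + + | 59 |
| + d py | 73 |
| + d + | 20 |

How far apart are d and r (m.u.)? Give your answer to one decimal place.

19.8 m.u.

The two rarest classes, + d + and r + py, are the double crossovers. Comparing them with the parentals, only the d allele has switched, so d is the middle locus and the order is r – d – py.
Crossovers in the r–d interval produce the single-crossover classes r + + and + d py (59 + 73 = 132) plus the double crossovers (41).
RF(r–d) = (132 + 41) / 872 = 173/872 = 0.1984 → 19.8 m.u.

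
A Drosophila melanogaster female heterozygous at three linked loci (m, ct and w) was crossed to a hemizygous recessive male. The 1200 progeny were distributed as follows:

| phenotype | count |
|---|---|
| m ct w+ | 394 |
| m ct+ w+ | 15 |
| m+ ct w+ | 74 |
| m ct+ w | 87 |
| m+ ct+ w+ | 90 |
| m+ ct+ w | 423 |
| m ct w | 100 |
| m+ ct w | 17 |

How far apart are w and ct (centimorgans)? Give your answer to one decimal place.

The two most frequent reciprocal classes, m ct w+ and m+ ct+ w, are the parental types, so the F1 was m ct w+ / m+ ct+ w.
The two rarest classes, m ct+ w+ and m+ ct w, are the double crossovers. Comparing them with the parentals, only the ct allele has switched, so ct is the middle locus and the order is m – ct – w.
Crossovers in the ct–w interval produce the single-crossover classes m ct w and m+ ct+ w+ (100 + 90 = 190) plus the double crossovers (32).
RF(ct–w) = (190 + 32) / 1200 = 222/1200 = 0.1850 → 18.5 centimorgans.

18.5 centimorgans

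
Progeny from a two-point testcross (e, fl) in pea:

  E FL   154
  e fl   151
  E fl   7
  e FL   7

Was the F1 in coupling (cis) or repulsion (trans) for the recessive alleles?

cis

The two most frequent classes are E FL (154) and e fl (151); these are the parental (non-recombinant) types.
So the F1 carried E FL on one chromosome and e fl on the other — the recessive alleles are on the same chromosome (cis / coupling).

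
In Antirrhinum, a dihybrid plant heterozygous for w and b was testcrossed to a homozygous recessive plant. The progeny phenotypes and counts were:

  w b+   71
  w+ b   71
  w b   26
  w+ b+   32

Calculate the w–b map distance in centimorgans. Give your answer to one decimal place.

29.0 centimorgans

The two most frequent classes, w+ b (71) and w b+ (71), are the parental types, so the F1 was w+ b / w b+.
The recombinant classes are w+ b+ and w b: 32 + 26 = 58.
Recombination frequency = 58/200 = 0.2900 ≈ 29.0%, i.e. 29.0 centimorgans.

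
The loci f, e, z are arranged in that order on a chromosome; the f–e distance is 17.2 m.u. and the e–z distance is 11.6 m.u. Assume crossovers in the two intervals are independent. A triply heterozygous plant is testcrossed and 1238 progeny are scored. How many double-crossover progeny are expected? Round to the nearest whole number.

25

Map distances give recombination frequencies of 0.172 and 0.116 for the two intervals.
With no interference, expected double-crossover frequency = 0.172 × 0.116 = 0.01995.
Expected number = 0.01995 × 1238 = 24.70 ≈ 25.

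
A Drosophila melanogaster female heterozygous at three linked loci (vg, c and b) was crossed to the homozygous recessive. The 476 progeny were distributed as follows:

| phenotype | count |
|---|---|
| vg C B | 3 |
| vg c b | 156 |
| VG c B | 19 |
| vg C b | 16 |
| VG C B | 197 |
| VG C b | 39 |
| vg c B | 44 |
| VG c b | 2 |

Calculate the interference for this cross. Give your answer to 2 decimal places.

The two most frequent reciprocal classes, vg c b and VG C B, are the parental types, so the F1 was vg c b / VG C B.
The two rarest classes, VG c b and vg C B, are the double crossovers. Comparing them with the parentals, only the vg allele has switched, so vg is the middle locus and the order is b – vg – c.
b–vg: (83 + 5)/476 = 0.1849; vg–c: (35 + 5)/476 = 0.0840.
Expected DCO frequency = 0.1849 × 0.0840 ≈ 0.01553; observed = 5/476 ≈ 0.01050.
Coefficient of coincidence = 0.01050/0.01553 ≈ 0.68; interference = 1 − 0.68 = 0.32.

0.32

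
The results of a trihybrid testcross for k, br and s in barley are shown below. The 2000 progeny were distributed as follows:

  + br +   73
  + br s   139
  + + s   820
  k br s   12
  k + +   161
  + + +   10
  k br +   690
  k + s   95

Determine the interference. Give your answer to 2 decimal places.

The two most frequent reciprocal classes, k br + and + + s, are the parental types, so the F1 was k br + / + + s.
The two rarest classes, k br s and + + +, are the double crossovers. Comparing them with the parentals, only the s allele has switched, so s is the middle locus and the order is k – s – br.
k–s: (168 + 22)/2000 = 0.0950; s–br: (300 + 22)/2000 = 0.1610.
Expected DCO frequency = 0.0950 × 0.1610 ≈ 0.01530; observed = 22/2000 ≈ 0.01100.
Coefficient of coincidence = 0.01100/0.01530 ≈ 0.72; interference = 1 − 0.72 = 0.28.

0.28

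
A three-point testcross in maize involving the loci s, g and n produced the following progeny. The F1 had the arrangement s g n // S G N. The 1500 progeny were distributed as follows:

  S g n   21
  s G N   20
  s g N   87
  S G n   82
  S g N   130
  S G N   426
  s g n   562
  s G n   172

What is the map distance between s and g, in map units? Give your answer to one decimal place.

22.9 map units

The two rarest classes, S g n and s G N, are the double crossovers. Comparing them with the parentals, only the s allele has switched, so s is the middle locus and the order is g – s – n.
Crossovers in the g–s interval produce the single-crossover classes s G n and S g N (172 + 130 = 302) plus the double crossovers (41).
RF(g–s) = (302 + 41) / 1500 = 343/1500 = 0.2287 → 22.9 map units.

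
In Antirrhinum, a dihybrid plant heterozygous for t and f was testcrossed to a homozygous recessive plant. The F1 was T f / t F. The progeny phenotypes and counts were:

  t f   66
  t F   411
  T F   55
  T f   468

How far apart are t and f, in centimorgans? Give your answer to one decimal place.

12.1 centimorgans

The recombinant classes are T F and t f: 55 + 66 = 121.
Recombination frequency = 121/1000 = 0.1210 ≈ 12.1%, i.e. 12.1 centimorgans.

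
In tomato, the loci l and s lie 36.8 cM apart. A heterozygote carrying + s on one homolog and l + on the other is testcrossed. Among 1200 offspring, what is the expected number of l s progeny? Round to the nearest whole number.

221

A map distance of 36.8 cM corresponds to a recombination frequency of 0.368.
The F1 is + s / l +, so l s is a recombinant gamete class with expected frequency r/2 = 0.368/2 = 0.1840.
Expected number = 0.1840 × 1200 = 220.80 ≈ 221.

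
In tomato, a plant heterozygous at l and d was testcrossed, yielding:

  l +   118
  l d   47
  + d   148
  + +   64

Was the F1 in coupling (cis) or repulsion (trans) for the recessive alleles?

trans

The two most frequent classes are + d (148) and l + (118); these are the parental (non-recombinant) types.
So the F1 carried + d on one chromosome and l + on the other — the recessive alleles are on opposite chromosomes (trans / repulsion).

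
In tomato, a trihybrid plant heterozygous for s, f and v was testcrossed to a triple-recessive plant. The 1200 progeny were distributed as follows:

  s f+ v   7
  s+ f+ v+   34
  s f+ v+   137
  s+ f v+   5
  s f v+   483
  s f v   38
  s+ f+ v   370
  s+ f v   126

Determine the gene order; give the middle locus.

The two most frequent reciprocal classes, s+ f+ v and s f v+, are the parental types, so the F1 was s+ f+ v / s f v+.
The two rarest classes, s f+ v and s+ f v+, are the double crossovers. Comparing them with the parentals, only the s allele has switched, so s is the middle locus and the order is v – s – f.

s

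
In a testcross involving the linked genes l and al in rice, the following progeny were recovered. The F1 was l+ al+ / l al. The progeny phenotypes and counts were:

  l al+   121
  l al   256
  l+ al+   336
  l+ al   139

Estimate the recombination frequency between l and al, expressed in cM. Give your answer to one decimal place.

The recombinant classes are l+ al and l al+: 139 + 121 = 260.
Recombination frequency = 260/852 = 0.3052 ≈ 30.5%, i.e. 30.5 cM.

30.5 cM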